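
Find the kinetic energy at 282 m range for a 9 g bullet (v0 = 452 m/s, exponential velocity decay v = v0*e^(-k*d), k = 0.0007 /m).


v = v0*exp(-k*d) = 452*exp(-0.0007*282) = 371.03 m/s
E = 0.5*m*v^2 = 0.5*0.009*371.03^2 = 619.5 J

619.5 J


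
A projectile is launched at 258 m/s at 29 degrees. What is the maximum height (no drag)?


H = (v0*sin(theta))^2 / (2g) = (258*sin(29°))^2 / (2*9.81) = 797.4 m

797.4 m


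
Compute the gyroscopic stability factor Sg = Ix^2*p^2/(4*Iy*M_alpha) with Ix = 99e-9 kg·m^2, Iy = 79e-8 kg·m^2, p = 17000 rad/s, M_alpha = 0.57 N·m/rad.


Sg = Ix^2 * p^2 / (4 * Iy * M_alpha) = (99e-9)^2 * 17000^2 / (4 * 79e-8 * 0.57) = 1.573

1.573


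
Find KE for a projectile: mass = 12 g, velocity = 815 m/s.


E = 0.5*m*v^2 = 0.5*0.012*815^2 = 3985 J

3985 J


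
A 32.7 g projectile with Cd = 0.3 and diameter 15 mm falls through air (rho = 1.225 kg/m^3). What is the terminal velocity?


A = pi*(d/2)^2 = pi*(15/2000)^2 = 1.76715e-04 m^2
vt = sqrt(2mg/(Cd*rho*A)) = sqrt(2*0.0327*9.81/(0.3 * 1.225 * 1.76715e-04)) = 99.39 m/s

99.39 m/s


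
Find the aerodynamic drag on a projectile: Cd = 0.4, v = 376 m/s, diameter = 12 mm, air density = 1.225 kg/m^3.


A = pi*(d/2)^2 = pi*(12/2000)^2 = 1.13097e-04 m^2
Fd = 0.5*Cd*rho*A*v^2 = 0.5*0.4*1.225*1.13097e-04*376^2 = 3.917 N

3.917 N


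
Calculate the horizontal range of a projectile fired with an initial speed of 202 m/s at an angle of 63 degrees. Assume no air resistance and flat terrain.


R = v0^2 * sin(2*theta) / g = 202^2 * sin(2*63°) / 9.81 = 3365 m

3365 m


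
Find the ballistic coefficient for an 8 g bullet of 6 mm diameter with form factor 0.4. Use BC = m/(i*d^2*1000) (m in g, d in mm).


BC = m/(i*d^2*1000) = 8/(0.4 * 6^2 * 1000) = 0.0005556

0.0005556


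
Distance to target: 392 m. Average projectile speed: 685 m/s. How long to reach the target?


t = d/v = 392/685 = 0.5723 s

0.5723 s


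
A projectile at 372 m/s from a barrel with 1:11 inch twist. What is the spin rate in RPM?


twist_m = 11*0.0254 = 0.2794 m
spin = v/twist = 372/0.2794 = 1331.424 rev/s
RPM = spin*60 = 1331.424*60 ≈ 79885 RPM

79885 RPM


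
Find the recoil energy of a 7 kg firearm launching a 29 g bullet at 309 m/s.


v_r = m_p*v_p/m_gun = 0.029*309/7 = 1.28014 m/s, E_r = 0.5*m_gun*v_r^2 = 0.5*7*1.28014^2 = 5.736 J

5.736 J


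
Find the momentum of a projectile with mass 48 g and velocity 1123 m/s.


p = m*v = 0.048*1123 = 53.9 kg·m/s

53.9 kg·m/s


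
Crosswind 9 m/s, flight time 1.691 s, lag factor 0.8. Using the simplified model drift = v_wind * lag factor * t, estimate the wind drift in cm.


drift = v_wind * lag * t = 9 * 0.8 * 1.691 = 12.1752 m ≈ 1218 cm

1218 cm


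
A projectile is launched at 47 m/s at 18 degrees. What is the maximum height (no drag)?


H = (v0*sin(theta))^2 / (2g) = (47*sin(18°))^2 / (2*9.81) = 10.75 m

10.75 m


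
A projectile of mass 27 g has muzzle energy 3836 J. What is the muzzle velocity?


v = sqrt(2*E/m) = sqrt(2*3836/0.027) = 533.1 m/s

533.1 m/s


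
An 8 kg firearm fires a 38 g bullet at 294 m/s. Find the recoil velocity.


v_recoil = m_p * v_p / m_gun = 0.038 * 294 / 8 = 1.397 m/s

1.397 m/s


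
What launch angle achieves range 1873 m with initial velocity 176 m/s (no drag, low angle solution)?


sin(2*theta) = R*g/v0^2 = 1873*9.81/176^2 = 0.593173, theta = arcsin(0.593173)/2 = 18.19°

18.19 degrees


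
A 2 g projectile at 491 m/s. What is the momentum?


p = m*v = 0.002*491 = 0.982 kg·m/s

0.982 kg·m/s


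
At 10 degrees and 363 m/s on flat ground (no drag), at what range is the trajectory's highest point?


R = v0^2*sin(2*theta)/g = 363^2*sin(2*10°)/9.81 = 4594.05 m
apex_dist = R/2 = 4594.05/2 = 2297 m

2297 m


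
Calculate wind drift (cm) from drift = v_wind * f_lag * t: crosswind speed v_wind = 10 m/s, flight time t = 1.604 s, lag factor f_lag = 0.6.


drift = v_wind * lag * t = 10 * 0.6 * 1.604 = 9.624 m ≈ 962.4 cm

962.4 cm


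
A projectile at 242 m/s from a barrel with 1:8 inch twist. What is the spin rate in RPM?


twist_m = 8*0.0254 = 0.2032 m
spin = v/twist = 242/0.2032 = 1190.945 rev/s
RPM = spin*60 = 1190.945*60 ≈ 71457 RPM

71457 RPM


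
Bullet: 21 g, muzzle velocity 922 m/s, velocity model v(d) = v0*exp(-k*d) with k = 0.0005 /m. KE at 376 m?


v = v0*exp(-k*d) = 922*exp(-0.0005*376) = 763.983 m/s
E = 0.5*m*v^2 = 0.5*0.021*763.983^2 = 6129 J

6129 J


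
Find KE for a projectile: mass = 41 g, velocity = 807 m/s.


E = 0.5*m*v^2 = 0.5*0.041*807^2 = 13351 J

13351 J


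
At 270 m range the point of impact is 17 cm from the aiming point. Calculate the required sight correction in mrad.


1 mrad subtends 1 cm per 10 m of range, so adj = error_cm / (dist_m / 10) = 17 / (270/10) = 0.6296 mrad

0.6296 mrad


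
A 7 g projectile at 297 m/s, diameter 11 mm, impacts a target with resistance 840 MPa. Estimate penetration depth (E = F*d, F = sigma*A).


A = pi*(d/2)^2 = pi*(11/2)^2 = 95.0332 mm^2
E = 0.5*m*v^2 = 0.5*0.007*297^2 = 308.731 J
depth = E/(sigma*A) = 308.731 J / (840 MPa * 95.0332 mm^2) = 308.731/(840 * 95.0332) m = 0.00386747 m ≈ 3.867 mm

3.867 mm


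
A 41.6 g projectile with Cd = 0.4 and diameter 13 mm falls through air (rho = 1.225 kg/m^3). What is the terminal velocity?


A = pi*(d/2)^2 = pi*(13/2000)^2 = 1.32732e-04 m^2
vt = sqrt(2mg/(Cd*rho*A)) = sqrt(2*0.0416*9.81/(0.4 * 1.225 * 1.32732e-04)) = 112 m/s

112 m/s


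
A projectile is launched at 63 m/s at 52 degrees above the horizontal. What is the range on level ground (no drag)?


R = v0^2 * sin(2*theta) / g = 63^2 * sin(2*52°) / 9.81 = 392.6 m

392.6 m


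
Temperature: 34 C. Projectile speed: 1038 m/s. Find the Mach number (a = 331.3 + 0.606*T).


a = 331.3 + 0.606*(34) = 351.904 m/s
M = v/a = 1038/351.904 = 2.95

2.95


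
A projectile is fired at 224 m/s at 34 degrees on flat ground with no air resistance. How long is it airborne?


T = 2*v0*sin(theta)/g = 2*224*sin(34°)/9.81 = 25.54 s

25.54 s


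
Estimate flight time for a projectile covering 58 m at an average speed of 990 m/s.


t = d/v = 58/990 = 0.05859 s

0.05859 s


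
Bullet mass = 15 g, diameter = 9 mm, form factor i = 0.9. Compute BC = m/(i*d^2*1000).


BC = m/(i*d^2*1000) = 15/(0.9 * 9^2 * 1000) = 0.0002058

0.0002058


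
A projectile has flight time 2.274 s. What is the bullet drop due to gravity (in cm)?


drop = 0.5*g*t^2 = 0.5*9.81*2.274^2 = 25.3641 m ≈ 2536 cm

2536 cm


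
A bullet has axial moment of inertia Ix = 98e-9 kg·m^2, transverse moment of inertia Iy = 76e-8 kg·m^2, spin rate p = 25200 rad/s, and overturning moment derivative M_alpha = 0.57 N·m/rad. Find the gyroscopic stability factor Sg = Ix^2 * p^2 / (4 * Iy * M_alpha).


Sg = Ix^2 * p^2 / (4 * Iy * M_alpha) = (98e-9)^2 * 25200^2 / (4 * 76e-8 * 0.57) = 3.52

3.52


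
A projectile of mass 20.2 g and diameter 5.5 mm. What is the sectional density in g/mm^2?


SD = m/d^2 = 20.2/5.5^2 = 0.6678 g/mm^2

0.6678 g/mm^2


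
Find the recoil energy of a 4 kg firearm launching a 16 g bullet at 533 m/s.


v_r = m_p*v_p/m_gun = 0.016*533/4 = 2.132 m/s, E_r = 0.5*m_gun*v_r^2 = 0.5*4*2.132^2 = 9.091 J

9.091 J


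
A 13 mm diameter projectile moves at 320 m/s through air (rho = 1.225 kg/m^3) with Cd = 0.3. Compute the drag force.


A = pi*(d/2)^2 = pi*(13/2000)^2 = 1.32732e-04 m^2
Fd = 0.5*Cd*rho*A*v^2 = 0.5*0.3*1.225*1.32732e-04*320^2 = 2.497 N

2.497 N


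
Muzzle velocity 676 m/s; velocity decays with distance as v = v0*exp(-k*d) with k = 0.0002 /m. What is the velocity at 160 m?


v = v0*exp(-k*d) = 676*exp(-0.0002*160) = 654.7 m/s

654.7 m/s


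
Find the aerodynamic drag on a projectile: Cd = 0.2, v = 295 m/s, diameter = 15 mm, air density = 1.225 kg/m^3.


A = pi*(d/2)^2 = pi*(15/2000)^2 = 1.76715e-04 m^2
Fd = 0.5*Cd*rho*A*v^2 = 0.5*0.2*1.225*1.76715e-04*295^2 = 1.884 N

1.884 N


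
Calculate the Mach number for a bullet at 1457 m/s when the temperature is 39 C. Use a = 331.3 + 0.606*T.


a = 331.3 + 0.606*(39) = 354.934 m/s
M = v/a = 1457/354.934 = 4.105

4.105


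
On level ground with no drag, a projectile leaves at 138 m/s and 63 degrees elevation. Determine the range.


R = v0^2 * sin(2*theta) / g = 138^2 * sin(2*63°) / 9.81 = 1571 m

1571 m


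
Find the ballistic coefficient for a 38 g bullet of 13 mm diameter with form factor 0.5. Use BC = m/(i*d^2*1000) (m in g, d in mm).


BC = m/(i*d^2*1000) = 38/(0.5 * 13^2 * 1000) = 0.0004497

0.0004497


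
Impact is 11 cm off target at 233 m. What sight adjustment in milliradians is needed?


1 mrad subtends 1 cm per 10 m of range, so adj = error_cm / (dist_m / 10) = 11 / (233/10) = 0.4721 mrad

0.4721 mrad


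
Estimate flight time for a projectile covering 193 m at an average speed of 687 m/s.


t = d/v = 193/687 = 0.2809 s

0.2809 s


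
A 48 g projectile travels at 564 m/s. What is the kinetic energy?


E = 0.5*m*v^2 = 0.5*0.048*564^2 = 7634 J

7634 J


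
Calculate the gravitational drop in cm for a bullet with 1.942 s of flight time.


drop = 0.5*g*t^2 = 0.5*9.81*1.942^2 = 18.4985 m ≈ 1850 cm

1850 cm


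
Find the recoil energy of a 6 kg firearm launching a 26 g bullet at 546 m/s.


v_r = m_p*v_p/m_gun = 0.026*546/6 = 2.366 m/s, E_r = 0.5*m_gun*v_r^2 = 0.5*6*2.366^2 = 16.79 J

16.79 J


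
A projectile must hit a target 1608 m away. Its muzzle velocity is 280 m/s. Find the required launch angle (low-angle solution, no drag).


sin(2*theta) = R*g/v0^2 = 1608*9.81/280^2 = 0.201205, theta = arcsin(0.201205)/2 = 5.804°

5.804 degrees


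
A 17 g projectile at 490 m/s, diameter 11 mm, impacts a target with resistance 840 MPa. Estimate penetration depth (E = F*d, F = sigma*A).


A = pi*(d/2)^2 = pi*(11/2)^2 = 95.0332 mm^2
E = 0.5*m*v^2 = 0.5*0.017*490^2 = 2040.85 J
depth = E/(sigma*A) = 2040.85 J / (840 MPa * 95.0332 mm^2) = 2040.85/(840 * 95.0332) m = 0.0255656 m ≈ 25.57 mm

25.57 mm


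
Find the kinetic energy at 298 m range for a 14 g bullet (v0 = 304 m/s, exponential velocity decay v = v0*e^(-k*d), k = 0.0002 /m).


v = v0*exp(-k*d) = 304*exp(-0.0002*298) = 286.411 m/s
E = 0.5*m*v^2 = 0.5*0.014*286.411^2 = 574.2 J

574.2 J


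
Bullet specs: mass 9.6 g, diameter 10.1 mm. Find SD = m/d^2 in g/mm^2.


SD = m/d^2 = 9.6/10.1^2 = 0.09411 g/mm^2

0.09411 g/mm^2


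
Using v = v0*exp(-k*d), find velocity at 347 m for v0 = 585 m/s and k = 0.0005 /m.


v = v0*exp(-k*d) = 585*exp(-0.0005*347) = 491.8 m/s

491.8 m/s


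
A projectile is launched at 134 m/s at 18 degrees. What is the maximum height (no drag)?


H = (v0*sin(theta))^2 / (2g) = (134*sin(18°))^2 / (2*9.81) = 87.39 m

87.39 m


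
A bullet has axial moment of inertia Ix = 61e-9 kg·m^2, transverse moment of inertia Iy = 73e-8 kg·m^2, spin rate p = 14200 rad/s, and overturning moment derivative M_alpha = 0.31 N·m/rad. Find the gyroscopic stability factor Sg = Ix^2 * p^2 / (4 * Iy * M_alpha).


Sg = Ix^2 * p^2 / (4 * Iy * M_alpha) = (61e-9)^2 * 14200^2 / (4 * 73e-8 * 0.31) = 0.8289

0.8289


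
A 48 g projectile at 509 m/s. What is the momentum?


p = m*v = 0.048*509 = 24.43 kg·m/s

24.43 kg·m/s


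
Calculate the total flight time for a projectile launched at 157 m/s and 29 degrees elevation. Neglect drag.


T = 2*v0*sin(theta)/g = 2*157*sin(29°)/9.81 = 15.52 s

15.52 s


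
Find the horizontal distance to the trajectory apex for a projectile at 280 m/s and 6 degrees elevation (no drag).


R = v0^2*sin(2*theta)/g = 280^2*sin(2*6°)/9.81 = 1661.6 m
apex_dist = R/2 = 1661.6/2 = 830.8 m

830.8 m


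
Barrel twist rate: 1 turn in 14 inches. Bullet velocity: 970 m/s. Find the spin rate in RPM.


twist_m = 14*0.0254 = 0.3556 m
spin = v/twist = 970/0.3556 = 2727.784 rev/s
RPM = spin*60 = 2727.784*60 ≈ 163667 RPM

163667 RPM


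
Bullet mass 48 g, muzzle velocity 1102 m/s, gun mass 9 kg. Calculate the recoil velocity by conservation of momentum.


v_recoil = m_p * v_p / m_gun = 0.048 * 1102 / 9 = 5.877 m/s

5.877 m/s


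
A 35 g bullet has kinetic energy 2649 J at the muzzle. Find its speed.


v = sqrt(2*E/m) = sqrt(2*2649/0.035) = 389.1 m/s

389.1 m/s


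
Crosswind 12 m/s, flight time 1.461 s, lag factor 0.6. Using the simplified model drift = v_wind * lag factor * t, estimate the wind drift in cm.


drift = v_wind * lag * t = 12 * 0.6 * 1.461 = 10.5192 m ≈ 1052 cm

1052 cm


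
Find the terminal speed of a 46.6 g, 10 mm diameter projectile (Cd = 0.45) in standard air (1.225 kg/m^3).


A = pi*(d/2)^2 = pi*(10/2000)^2 = 7.85398e-05 m^2
vt = sqrt(2mg/(Cd*rho*A)) = sqrt(2*0.0466*9.81/(0.45 * 1.225 * 7.85398e-05)) = 145.3 m/s

145.3 m/s


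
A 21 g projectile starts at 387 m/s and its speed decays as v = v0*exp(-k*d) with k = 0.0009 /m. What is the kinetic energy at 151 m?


v = v0*exp(-k*d) = 387*exp(-0.0009*151) = 337.824 m/s
E = 0.5*m*v^2 = 0.5*0.021*337.824^2 = 1198 J

1198 J


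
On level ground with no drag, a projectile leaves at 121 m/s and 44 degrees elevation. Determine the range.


R = v0^2 * sin(2*theta) / g = 121^2 * sin(2*44°) / 9.81 = 1492 m

1492 m


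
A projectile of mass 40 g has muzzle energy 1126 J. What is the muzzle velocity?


v = sqrt(2*E/m) = sqrt(2*1126/0.04) = 237.3 m/s

237.3 m/s


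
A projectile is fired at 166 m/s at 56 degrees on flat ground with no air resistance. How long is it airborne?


T = 2*v0*sin(theta)/g = 2*166*sin(56°)/9.81 = 28.06 s

28.06 s


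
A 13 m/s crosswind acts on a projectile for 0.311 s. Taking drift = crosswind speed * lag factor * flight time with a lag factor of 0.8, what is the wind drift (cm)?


drift = v_wind * lag * t = 13 * 0.8 * 0.311 = 3.2344 m ≈ 323.4 cm

323.4 cm


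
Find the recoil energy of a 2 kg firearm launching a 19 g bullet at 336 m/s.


v_r = m_p*v_p/m_gun = 0.019*336/2 = 3.192 m/s, E_r = 0.5*m_gun*v_r^2 = 0.5*2*3.192^2 = 10.19 J

10.19 J


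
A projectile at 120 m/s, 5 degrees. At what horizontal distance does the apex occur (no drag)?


R = v0^2*sin(2*theta)/g = 120^2*sin(2*5°)/9.81 = 254.896 m
apex_dist = R/2 = 254.896/2 = 127.4 m

127.4 m


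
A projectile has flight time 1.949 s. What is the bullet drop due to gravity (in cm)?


drop = 0.5*g*t^2 = 0.5*9.81*1.949^2 = 18.6321 m ≈ 1863 cm

1863 cm


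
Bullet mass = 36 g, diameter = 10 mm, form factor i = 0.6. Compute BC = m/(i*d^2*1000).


BC = m/(i*d^2*1000) = 36/(0.6 * 10^2 * 1000) = 0.0006

0.0006


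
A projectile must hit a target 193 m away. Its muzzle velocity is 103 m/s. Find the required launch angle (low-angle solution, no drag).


sin(2*theta) = R*g/v0^2 = 193*9.81/103^2 = 0.178465, theta = arcsin(0.178465)/2 = 5.14°

5.14 degrees


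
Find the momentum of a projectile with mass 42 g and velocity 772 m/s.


p = m*v = 0.042*772 = 32.42 kg·m/s

32.42 kg·m/s


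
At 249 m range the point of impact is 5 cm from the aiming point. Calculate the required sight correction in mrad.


1 mrad subtends 1 cm per 10 m of range, so adj = error_cm / (dist_m / 10) = 5 / (249/10) = 0.2008 mrad

0.2008 mrad


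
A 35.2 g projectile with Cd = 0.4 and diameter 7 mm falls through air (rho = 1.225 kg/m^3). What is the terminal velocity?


A = pi*(d/2)^2 = pi*(7/2000)^2 = 3.84845e-05 m^2
vt = sqrt(2mg/(Cd*rho*A)) = sqrt(2*0.0352*9.81/(0.4 * 1.225 * 3.84845e-05)) = 191.4 m/s

191.4 m/s


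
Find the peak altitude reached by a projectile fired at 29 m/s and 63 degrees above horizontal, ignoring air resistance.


H = (v0*sin(theta))^2 / (2g) = (29*sin(63°))^2 / (2*9.81) = 34.03 m

34.03 m


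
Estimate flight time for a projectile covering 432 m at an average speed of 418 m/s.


t = d/v = 432/418 = 1.033 s

1.033 s


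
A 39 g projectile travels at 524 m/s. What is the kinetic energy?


E = 0.5*m*v^2 = 0.5*0.039*524^2 = 5354 J

5354 J


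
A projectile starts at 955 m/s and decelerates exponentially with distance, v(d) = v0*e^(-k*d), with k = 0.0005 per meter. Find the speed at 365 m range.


v = v0*exp(-k*d) = 955*exp(-0.0005*365) = 795.7 m/s

795.7 m/s


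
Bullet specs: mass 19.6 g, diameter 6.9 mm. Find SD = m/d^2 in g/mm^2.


SD = m/d^2 = 19.6/6.9^2 = 0.4117 g/mm^2

0.4117 g/mm^2


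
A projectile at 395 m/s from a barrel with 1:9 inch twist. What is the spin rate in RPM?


twist_m = 9*0.0254 = 0.2286 m
spin = v/twist = 395/0.2286 = 1727.909 rev/s
RPM = spin*60 = 1727.909*60 ≈ 103675 RPM

103675 RPM


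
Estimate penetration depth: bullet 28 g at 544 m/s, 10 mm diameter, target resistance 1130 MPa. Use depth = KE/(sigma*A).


A = pi*(d/2)^2 = pi*(10/2)^2 = 78.5398 mm^2
E = 0.5*m*v^2 = 0.5*0.028*544^2 = 4143.1 J
depth = E/(sigma*A) = 4143.1 J / (1130 MPa * 78.5398 mm^2) = 4143.1/(1130 * 78.5398) m = 0.0466829 m ≈ 46.68 mm

46.68 mm


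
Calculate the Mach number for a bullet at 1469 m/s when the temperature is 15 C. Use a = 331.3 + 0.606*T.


a = 331.3 + 0.606*(15) = 340.39 m/s
M = v/a = 1469/340.39 = 4.316

4.316


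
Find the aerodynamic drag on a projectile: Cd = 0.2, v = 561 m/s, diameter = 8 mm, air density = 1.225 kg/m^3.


A = pi*(d/2)^2 = pi*(8/2000)^2 = 5.02655e-05 m^2
Fd = 0.5*Cd*rho*A*v^2 = 0.5*0.2*1.225*5.02655e-05*561^2 = 1.938 N

1.938 N


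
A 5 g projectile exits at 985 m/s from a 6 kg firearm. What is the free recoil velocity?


v_recoil = m_p * v_p / m_gun = 0.005 * 985 / 6 = 0.8208 m/s

0.8208 m/s


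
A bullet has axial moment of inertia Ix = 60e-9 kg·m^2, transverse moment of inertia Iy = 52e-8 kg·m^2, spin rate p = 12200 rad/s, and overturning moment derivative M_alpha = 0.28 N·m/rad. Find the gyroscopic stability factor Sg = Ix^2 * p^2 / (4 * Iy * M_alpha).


Sg = Ix^2 * p^2 / (4 * Iy * M_alpha) = (60e-9)^2 * 12200^2 / (4 * 52e-8 * 0.28) = 0.92

0.92


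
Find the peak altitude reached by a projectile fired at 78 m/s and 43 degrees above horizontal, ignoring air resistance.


H = (v0*sin(theta))^2 / (2g) = (78*sin(43°))^2 / (2*9.81) = 144.2 m

144.2 m


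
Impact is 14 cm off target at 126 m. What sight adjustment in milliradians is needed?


1 mrad subtends 1 cm per 10 m of range, so adj = error_cm / (dist_m / 10) = 14 / (126/10) = 1.111 mrad

1.111 mrad


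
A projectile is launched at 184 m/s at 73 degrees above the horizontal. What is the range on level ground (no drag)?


R = v0^2 * sin(2*theta) / g = 184^2 * sin(2*73°) / 9.81 = 1930 m

1930 m


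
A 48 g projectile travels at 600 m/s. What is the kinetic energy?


E = 0.5*m*v^2 = 0.5*0.048*600^2 = 8640 J

8640 J


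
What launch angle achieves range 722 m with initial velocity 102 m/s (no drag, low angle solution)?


sin(2*theta) = R*g/v0^2 = 722*9.81/102^2 = 0.680779, theta = arcsin(0.680779)/2 = 21.45°

21.45 degrees


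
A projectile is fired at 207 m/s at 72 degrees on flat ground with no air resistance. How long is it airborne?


T = 2*v0*sin(theta)/g = 2*207*sin(72°)/9.81 = 40.14 s

40.14 s


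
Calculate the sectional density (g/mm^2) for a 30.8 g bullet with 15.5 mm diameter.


SD = m/d^2 = 30.8/15.5^2 = 0.1282 g/mm^2

0.1282 g/mm^2


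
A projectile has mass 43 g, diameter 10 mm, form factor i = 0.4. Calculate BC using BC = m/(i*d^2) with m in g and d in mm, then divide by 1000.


BC = m/(i*d^2*1000) = 43/(0.4 * 10^2 * 1000) = 0.001075

0.001075


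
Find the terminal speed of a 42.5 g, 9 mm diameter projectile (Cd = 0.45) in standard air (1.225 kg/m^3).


A = pi*(d/2)^2 = pi*(9/2000)^2 = 6.36173e-05 m^2
vt = sqrt(2mg/(Cd*rho*A)) = sqrt(2*0.0425*9.81/(0.45 * 1.225 * 6.36173e-05)) = 154.2 m/s

154.2 m/s


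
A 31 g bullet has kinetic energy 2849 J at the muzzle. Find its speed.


v = sqrt(2*E/m) = sqrt(2*2849/0.031) = 428.7 m/s

428.7 m/s


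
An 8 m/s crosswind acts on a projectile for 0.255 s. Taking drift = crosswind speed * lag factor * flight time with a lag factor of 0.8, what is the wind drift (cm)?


drift = v_wind * lag * t = 8 * 0.8 * 0.255 = 1.632 m ≈ 163.2 cm

163.2 cm


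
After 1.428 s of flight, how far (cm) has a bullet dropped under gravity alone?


drop = 0.5*g*t^2 = 0.5*9.81*1.428^2 = 10.0022 m ≈ 1000 cm

1000 cm


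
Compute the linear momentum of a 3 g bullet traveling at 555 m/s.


p = m*v = 0.003*555 = 1.665 kg·m/s

1.665 kg·m/s


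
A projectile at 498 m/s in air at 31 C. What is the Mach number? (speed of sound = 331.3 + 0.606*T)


a = 331.3 + 0.606*(31) = 350.086 m/s
M = v/a = 498/350.086 = 1.423

1.423


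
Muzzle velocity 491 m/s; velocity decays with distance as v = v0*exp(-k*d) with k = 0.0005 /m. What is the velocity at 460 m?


v = v0*exp(-k*d) = 491*exp(-0.0005*460) = 390.1 m/s

390.1 m/s


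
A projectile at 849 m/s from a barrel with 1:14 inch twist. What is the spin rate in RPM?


twist_m = 14*0.0254 = 0.3556 m
spin = v/twist = 849/0.3556 = 2387.514 rev/s
RPM = spin*60 = 2387.514*60 ≈ 143251 RPM

143251 RPM


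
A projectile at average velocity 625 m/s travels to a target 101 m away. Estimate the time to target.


t = d/v = 101/625 = 0.1616 s

0.1616 s


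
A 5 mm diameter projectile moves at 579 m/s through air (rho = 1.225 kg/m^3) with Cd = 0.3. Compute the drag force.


A = pi*(d/2)^2 = pi*(5/2000)^2 = 1.96350e-05 m^2
Fd = 0.5*Cd*rho*A*v^2 = 0.5*0.3*1.225*1.96350e-05*579^2 = 1.21 N

1.21 N


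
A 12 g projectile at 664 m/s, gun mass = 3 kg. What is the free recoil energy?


v_r = m_p*v_p/m_gun = 0.012*664/3 = 2.656 m/s, E_r = 0.5*m_gun*v_r^2 = 0.5*3*2.656^2 = 10.58 J

10.58 J


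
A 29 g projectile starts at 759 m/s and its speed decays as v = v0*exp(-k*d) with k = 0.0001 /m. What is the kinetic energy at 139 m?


v = v0*exp(-k*d) = 759*exp(-0.0001*139) = 748.523 m/s
E = 0.5*m*v^2 = 0.5*0.029*748.523^2 = 8124 J

8124 J


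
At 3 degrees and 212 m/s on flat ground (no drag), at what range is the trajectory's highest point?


R = v0^2*sin(2*theta)/g = 212^2*sin(2*3°)/9.81 = 478.892 m
apex_dist = R/2 = 478.892/2 = 239.4 m

239.4 m


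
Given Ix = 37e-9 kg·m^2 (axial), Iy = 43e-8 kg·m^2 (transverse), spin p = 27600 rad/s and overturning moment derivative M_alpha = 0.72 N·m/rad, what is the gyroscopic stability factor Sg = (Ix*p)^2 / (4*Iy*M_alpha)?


Sg = Ix^2 * p^2 / (4 * Iy * M_alpha) = (37e-9)^2 * 27600^2 / (4 * 43e-8 * 0.72) = 0.8421

0.8421


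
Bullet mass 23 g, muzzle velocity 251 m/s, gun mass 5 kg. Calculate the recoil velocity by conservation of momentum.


v_recoil = m_p * v_p / m_gun = 0.023 * 251 / 5 = 1.155 m/s

1.155 m/s


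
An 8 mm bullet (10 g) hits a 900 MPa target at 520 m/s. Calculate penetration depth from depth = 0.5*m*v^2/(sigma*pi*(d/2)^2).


A = pi*(d/2)^2 = pi*(8/2)^2 = 50.2655 mm^2
E = 0.5*m*v^2 = 0.5*0.01*520^2 = 1352 J
depth = E/(sigma*A) = 1352 J / (900 MPa * 50.2655 mm^2) = 1352/(900 * 50.2655) m = 0.0298858 m ≈ 29.89 mm

29.89 mm


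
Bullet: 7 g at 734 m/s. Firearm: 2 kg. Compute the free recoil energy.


v_r = m_p*v_p/m_gun = 0.007*734/2 = 2.569 m/s, E_r = 0.5*m_gun*v_r^2 = 0.5*2*2.569^2 = 6.6 J

6.6 J


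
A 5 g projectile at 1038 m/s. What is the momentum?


p = m*v = 0.005*1038 = 5.19 kg·m/s

5.19 kg·m/s


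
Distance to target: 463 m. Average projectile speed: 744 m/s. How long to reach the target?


t = d/v = 463/744 = 0.6223 s

0.6223 s


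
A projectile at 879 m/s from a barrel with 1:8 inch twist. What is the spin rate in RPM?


twist_m = 8*0.0254 = 0.2032 m
spin = v/twist = 879/0.2032 = 4325.787 rev/s
RPM = spin*60 = 4325.787*60 ≈ 259547 RPM

259547 RPM


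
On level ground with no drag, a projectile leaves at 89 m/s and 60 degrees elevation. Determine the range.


R = v0^2 * sin(2*theta) / g = 89^2 * sin(2*60°) / 9.81 = 699.3 m

699.3 m


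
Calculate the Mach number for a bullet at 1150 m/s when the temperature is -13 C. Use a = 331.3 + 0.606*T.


a = 331.3 + 0.606*(-13) = 323.422 m/s
M = v/a = 1150/323.422 = 3.556

3.556


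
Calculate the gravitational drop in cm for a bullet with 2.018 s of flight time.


drop = 0.5*g*t^2 = 0.5*9.81*2.018^2 = 19.9747 m ≈ 1997 cm

1997 cm


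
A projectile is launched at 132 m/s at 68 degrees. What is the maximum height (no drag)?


H = (v0*sin(theta))^2 / (2g) = (132*sin(68°))^2 / (2*9.81) = 763.4 m

763.4 m


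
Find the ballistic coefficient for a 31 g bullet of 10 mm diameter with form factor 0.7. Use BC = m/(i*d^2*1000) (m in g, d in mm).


BC = m/(i*d^2*1000) = 31/(0.7 * 10^2 * 1000) = 0.0004429

0.0004429


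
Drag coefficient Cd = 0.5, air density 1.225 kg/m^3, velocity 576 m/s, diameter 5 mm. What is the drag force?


A = pi*(d/2)^2 = pi*(5/2000)^2 = 1.96350e-05 m^2
Fd = 0.5*Cd*rho*A*v^2 = 0.5*0.5*1.225*1.96350e-05*576^2 = 1.995 N

1.995 N


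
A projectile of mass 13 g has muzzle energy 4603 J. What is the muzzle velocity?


v = sqrt(2*E/m) = sqrt(2*4603/0.013) = 841.5 m/s

841.5 m/s


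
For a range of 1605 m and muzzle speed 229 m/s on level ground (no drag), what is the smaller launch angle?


sin(2*theta) = R*g/v0^2 = 1605*9.81/229^2 = 0.300243, theta = arcsin(0.300243)/2 = 8.736°

8.736 degrees


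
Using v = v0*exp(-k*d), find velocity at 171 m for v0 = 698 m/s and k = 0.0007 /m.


v = v0*exp(-k*d) = 698*exp(-0.0007*171) = 619.3 m/s

619.3 m/s


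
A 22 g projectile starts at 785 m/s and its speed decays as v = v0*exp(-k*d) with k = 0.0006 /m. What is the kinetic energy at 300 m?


v = v0*exp(-k*d) = 785*exp(-0.0006*300) = 655.687 m/s
E = 0.5*m*v^2 = 0.5*0.022*655.687^2 = 4729 J

4729 J


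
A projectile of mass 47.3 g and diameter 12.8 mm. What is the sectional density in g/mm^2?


SD = m/d^2 = 47.3/12.8^2 = 0.2887 g/mm^2

0.2887 g/mm^2


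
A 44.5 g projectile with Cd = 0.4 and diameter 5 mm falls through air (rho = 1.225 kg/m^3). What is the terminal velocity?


A = pi*(d/2)^2 = pi*(5/2000)^2 = 1.96350e-05 m^2
vt = sqrt(2mg/(Cd*rho*A)) = sqrt(2*0.0445*9.81/(0.4 * 1.225 * 1.96350e-05)) = 301.2 m/s

301.2 m/s


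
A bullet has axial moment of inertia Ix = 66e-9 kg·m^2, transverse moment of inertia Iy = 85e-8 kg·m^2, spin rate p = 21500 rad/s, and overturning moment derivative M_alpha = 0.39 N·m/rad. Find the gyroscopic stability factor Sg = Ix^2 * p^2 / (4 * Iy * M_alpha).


Sg = Ix^2 * p^2 / (4 * Iy * M_alpha) = (66e-9)^2 * 21500^2 / (4 * 85e-8 * 0.39) = 1.519

1.519


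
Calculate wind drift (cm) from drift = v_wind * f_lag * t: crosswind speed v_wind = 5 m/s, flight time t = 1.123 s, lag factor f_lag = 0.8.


drift = v_wind * lag * t = 5 * 0.8 * 1.123 = 4.492 m ≈ 449.2 cm

449.2 cm


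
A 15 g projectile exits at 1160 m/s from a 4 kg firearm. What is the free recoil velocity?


v_recoil = m_p * v_p / m_gun = 0.015 * 1160 / 4 = 4.35 m/s

4.35 m/s


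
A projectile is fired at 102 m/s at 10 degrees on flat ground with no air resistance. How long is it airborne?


T = 2*v0*sin(theta)/g = 2*102*sin(10°)/9.81 = 3.611 s

3.611 s


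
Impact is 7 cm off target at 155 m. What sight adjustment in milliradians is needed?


1 mrad subtends 1 cm per 10 m of range, so adj = error_cm / (dist_m / 10) = 7 / (155/10) = 0.4516 mrad

0.4516 mrad


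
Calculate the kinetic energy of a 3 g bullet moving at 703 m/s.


E = 0.5*m*v^2 = 0.5*0.003*703^2 = 741.3 J

741.3 J


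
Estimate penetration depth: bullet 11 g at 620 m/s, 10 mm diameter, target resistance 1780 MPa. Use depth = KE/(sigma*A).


A = pi*(d/2)^2 = pi*(10/2)^2 = 78.5398 mm^2
E = 0.5*m*v^2 = 0.5*0.011*620^2 = 2114.2 J
depth = E/(sigma*A) = 2114.2 J / (1780 MPa * 78.5398 mm^2) = 2114.2/(1780 * 78.5398) m = 0.0151229 m ≈ 15.12 mm

15.12 mm


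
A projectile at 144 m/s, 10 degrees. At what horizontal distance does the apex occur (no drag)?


R = v0^2*sin(2*theta)/g = 144^2*sin(2*10°)/9.81 = 722.949 m
apex_dist = R/2 = 722.949/2 = 361.5 m

361.5 m


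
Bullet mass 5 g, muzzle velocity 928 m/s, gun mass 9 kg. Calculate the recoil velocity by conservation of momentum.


v_recoil = m_p * v_p / m_gun = 0.005 * 928 / 9 = 0.5156 m/s

0.5156 m/s


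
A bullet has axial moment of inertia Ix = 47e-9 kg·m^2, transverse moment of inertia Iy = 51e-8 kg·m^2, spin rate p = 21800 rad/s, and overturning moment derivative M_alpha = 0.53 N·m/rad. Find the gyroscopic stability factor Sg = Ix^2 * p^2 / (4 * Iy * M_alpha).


Sg = Ix^2 * p^2 / (4 * Iy * M_alpha) = (47e-9)^2 * 21800^2 / (4 * 51e-8 * 0.53) = 0.971

0.971


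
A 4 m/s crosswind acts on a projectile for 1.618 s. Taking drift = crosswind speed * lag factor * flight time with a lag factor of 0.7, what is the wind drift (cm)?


drift = v_wind * lag * t = 4 * 0.7 * 1.618 = 4.5304 m ≈ 453 cm

453 cm


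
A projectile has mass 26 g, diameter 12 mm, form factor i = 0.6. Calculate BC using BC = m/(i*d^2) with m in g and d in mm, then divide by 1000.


BC = m/(i*d^2*1000) = 26/(0.6 * 12^2 * 1000) = 0.0003009

0.0003009


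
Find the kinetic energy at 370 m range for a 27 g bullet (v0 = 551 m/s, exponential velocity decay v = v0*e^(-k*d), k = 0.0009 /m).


v = v0*exp(-k*d) = 551*exp(-0.0009*370) = 394.94 m/s
E = 0.5*m*v^2 = 0.5*0.027*394.94^2 = 2106 J

2106 J


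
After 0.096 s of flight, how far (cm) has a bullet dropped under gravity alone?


drop = 0.5*g*t^2 = 0.5*9.81*0.096^2 = 0.0452045 m ≈ 4.52 cm

4.52 cm


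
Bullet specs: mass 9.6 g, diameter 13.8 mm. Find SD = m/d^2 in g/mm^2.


SD = m/d^2 = 9.6/13.8^2 = 0.05041 g/mm^2

0.05041 g/mm^2


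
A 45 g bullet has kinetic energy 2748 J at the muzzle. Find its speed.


v = sqrt(2*E/m) = sqrt(2*2748/0.045) = 349.5 m/s

349.5 m/s


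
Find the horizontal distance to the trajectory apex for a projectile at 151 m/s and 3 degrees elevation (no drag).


R = v0^2*sin(2*theta)/g = 151^2*sin(2*3°)/9.81 = 242.951 m
apex_dist = R/2 = 242.951/2 = 121.5 m

121.5 m


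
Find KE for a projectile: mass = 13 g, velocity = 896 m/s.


E = 0.5*m*v^2 = 0.5*0.013*896^2 = 5218 J

5218 J


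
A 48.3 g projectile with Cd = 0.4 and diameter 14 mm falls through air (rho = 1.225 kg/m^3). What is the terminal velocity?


A = pi*(d/2)^2 = pi*(14/2000)^2 = 1.53938e-04 m^2
vt = sqrt(2mg/(Cd*rho*A)) = sqrt(2*0.0483*9.81/(0.4 * 1.225 * 1.53938e-04)) = 112.1 m/s

112.1 m/s


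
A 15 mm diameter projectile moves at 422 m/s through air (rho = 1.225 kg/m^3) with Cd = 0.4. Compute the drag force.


A = pi*(d/2)^2 = pi*(15/2000)^2 = 1.76715e-04 m^2
Fd = 0.5*Cd*rho*A*v^2 = 0.5*0.4*1.225*1.76715e-04*422^2 = 7.71 N

7.71 N


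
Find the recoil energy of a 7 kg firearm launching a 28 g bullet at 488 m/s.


v_r = m_p*v_p/m_gun = 0.028*488/7 = 1.952 m/s, E_r = 0.5*m_gun*v_r^2 = 0.5*7*1.952^2 = 13.34 J

13.34 J


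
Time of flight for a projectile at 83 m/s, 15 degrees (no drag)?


T = 2*v0*sin(theta)/g = 2*83*sin(15°)/9.81 = 4.38 s

4.38 s


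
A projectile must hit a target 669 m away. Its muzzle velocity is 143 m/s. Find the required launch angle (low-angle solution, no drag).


sin(2*theta) = R*g/v0^2 = 669*9.81/143^2 = 0.320939, theta = arcsin(0.320939)/2 = 9.36°

9.36 degrees


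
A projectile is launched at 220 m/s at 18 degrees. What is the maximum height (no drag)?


H = (v0*sin(theta))^2 / (2g) = (220*sin(18°))^2 / (2*9.81) = 235.6 m

235.6 m


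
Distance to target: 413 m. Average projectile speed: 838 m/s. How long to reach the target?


t = d/v = 413/838 = 0.4928 s

0.4928 s


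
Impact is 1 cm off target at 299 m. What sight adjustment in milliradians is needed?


1 mrad subtends 1 cm per 10 m of range, so adj = error_cm / (dist_m / 10) = 1 / (299/10) = 0.03344 mrad

0.03344 mrad


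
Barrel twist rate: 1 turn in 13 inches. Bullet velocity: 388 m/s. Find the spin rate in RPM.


twist_m = 13*0.0254 = 0.3302 m
spin = v/twist = 388/0.3302 = 1175.045 rev/s
RPM = spin*60 = 1175.045*60 ≈ 70503 RPM

70503 RPM


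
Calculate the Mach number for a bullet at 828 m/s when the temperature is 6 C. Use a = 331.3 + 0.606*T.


a = 331.3 + 0.606*(6) = 334.936 m/s
M = v/a = 828/334.936 = 2.472

2.472


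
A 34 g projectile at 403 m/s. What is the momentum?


p = m*v = 0.034*403 = 13.7 kg·m/s

13.7 kg·m/s


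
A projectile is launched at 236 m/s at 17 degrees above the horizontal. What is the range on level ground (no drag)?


R = v0^2 * sin(2*theta) / g = 236^2 * sin(2*17°) / 9.81 = 3175 m

3175 m


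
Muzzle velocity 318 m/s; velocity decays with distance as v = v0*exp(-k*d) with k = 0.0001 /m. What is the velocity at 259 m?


v = v0*exp(-k*d) = 318*exp(-0.0001*259) = 309.9 m/s

309.9 m/s


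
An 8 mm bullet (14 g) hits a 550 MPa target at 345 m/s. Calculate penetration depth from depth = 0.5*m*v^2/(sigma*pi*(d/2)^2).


A = pi*(d/2)^2 = pi*(8/2)^2 = 50.2655 mm^2
E = 0.5*m*v^2 = 0.5*0.014*345^2 = 833.175 J
depth = E/(sigma*A) = 833.175 J / (550 MPa * 50.2655 mm^2) = 833.175/(550 * 50.2655) m = 0.0301373 m ≈ 30.14 mm

30.14 mm


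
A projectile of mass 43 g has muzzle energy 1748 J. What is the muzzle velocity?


v = sqrt(2*E/m) = sqrt(2*1748/0.043) = 285.1 m/s

285.1 m/s


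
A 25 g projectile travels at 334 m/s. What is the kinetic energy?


E = 0.5*m*v^2 = 0.5*0.025*334^2 = 1394 J

1394 J


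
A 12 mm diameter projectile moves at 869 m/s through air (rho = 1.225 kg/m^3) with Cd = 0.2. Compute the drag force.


A = pi*(d/2)^2 = pi*(12/2000)^2 = 1.13097e-04 m^2
Fd = 0.5*Cd*rho*A*v^2 = 0.5*0.2*1.225*1.13097e-04*869^2 = 10.46 N

10.46 N


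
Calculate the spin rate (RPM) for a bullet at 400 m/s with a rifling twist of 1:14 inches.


twist_m = 14*0.0254 = 0.3556 m
spin = v/twist = 400/0.3556 = 1124.859 rev/s
RPM = spin*60 = 1124.859*60 ≈ 67492 RPM

67492 RPM


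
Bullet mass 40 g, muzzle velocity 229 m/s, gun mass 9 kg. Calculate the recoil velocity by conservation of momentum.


v_recoil = m_p * v_p / m_gun = 0.04 * 229 / 9 = 1.018 m/s

1.018 m/s


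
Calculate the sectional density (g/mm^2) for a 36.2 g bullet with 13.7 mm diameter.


SD = m/d^2 = 36.2/13.7^2 = 0.1929 g/mm^2

0.1929 g/mm^2


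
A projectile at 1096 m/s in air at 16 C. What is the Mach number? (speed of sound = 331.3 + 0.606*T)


a = 331.3 + 0.606*(16) = 340.996 m/s
M = v/a = 1096/340.996 = 3.214

3.214


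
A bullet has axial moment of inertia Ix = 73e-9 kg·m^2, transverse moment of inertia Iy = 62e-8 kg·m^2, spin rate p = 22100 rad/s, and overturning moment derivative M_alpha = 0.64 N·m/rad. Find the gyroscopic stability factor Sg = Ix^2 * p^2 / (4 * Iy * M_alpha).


Sg = Ix^2 * p^2 / (4 * Iy * M_alpha) = (73e-9)^2 * 22100^2 / (4 * 62e-8 * 0.64) = 1.64

1.64


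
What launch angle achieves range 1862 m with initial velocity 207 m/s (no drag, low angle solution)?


sin(2*theta) = R*g/v0^2 = 1862*9.81/207^2 = 0.426293, theta = arcsin(0.426293)/2 = 12.62°

12.62 degrees


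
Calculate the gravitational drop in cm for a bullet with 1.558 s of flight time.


drop = 0.5*g*t^2 = 0.5*9.81*1.558^2 = 11.9062 m ≈ 1191 cm

1191 cm


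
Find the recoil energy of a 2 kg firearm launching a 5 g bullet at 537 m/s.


v_r = m_p*v_p/m_gun = 0.005*537/2 = 1.3425 m/s, E_r = 0.5*m_gun*v_r^2 = 0.5*2*1.3425^2 = 1.802 J

1.802 J


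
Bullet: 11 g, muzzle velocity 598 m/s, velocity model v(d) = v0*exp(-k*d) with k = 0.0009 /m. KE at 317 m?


v = v0*exp(-k*d) = 598*exp(-0.0009*317) = 449.57 m/s
E = 0.5*m*v^2 = 0.5*0.011*449.57^2 = 1112 J

1112 J


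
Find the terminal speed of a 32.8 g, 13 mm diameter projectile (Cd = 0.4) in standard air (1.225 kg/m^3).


A = pi*(d/2)^2 = pi*(13/2000)^2 = 1.32732e-04 m^2
vt = sqrt(2mg/(Cd*rho*A)) = sqrt(2*0.0328*9.81/(0.4 * 1.225 * 1.32732e-04)) = 99.47 m/s

99.47 m/s


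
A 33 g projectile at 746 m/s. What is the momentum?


p = m*v = 0.033*746 = 24.62 kg·m/s

24.62 kg·m/s


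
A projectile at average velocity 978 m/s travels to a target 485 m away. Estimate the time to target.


t = d/v = 485/978 = 0.4959 s

0.4959 s


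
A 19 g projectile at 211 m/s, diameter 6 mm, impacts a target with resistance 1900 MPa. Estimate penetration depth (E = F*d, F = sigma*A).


A = pi*(d/2)^2 = pi*(6/2)^2 = 28.2743 mm^2
E = 0.5*m*v^2 = 0.5*0.019*211^2 = 422.95 J
depth = E/(sigma*A) = 422.95 J / (1900 MPa * 28.2743 mm^2) = 422.95/(1900 * 28.2743) m = 0.00787304 m ≈ 7.873 mm

7.873 mm


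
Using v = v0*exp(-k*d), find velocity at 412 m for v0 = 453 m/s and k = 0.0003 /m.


v = v0*exp(-k*d) = 453*exp(-0.0003*412) = 400.3 m/s

400.3 m/s


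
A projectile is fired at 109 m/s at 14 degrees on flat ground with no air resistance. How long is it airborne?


T = 2*v0*sin(theta)/g = 2*109*sin(14°)/9.81 = 5.376 s

5.376 s


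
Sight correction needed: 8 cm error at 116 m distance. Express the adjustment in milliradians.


1 mrad subtends 1 cm per 10 m of range, so adj = error_cm / (dist_m / 10) = 8 / (116/10) = 0.6897 mrad

0.6897 mrad


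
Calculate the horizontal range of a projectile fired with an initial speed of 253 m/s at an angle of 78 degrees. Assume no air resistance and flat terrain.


R = v0^2 * sin(2*theta) / g = 253^2 * sin(2*78°) / 9.81 = 2654 m

2654 m


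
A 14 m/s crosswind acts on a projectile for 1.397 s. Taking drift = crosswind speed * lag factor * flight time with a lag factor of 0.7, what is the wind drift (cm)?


drift = v_wind * lag * t = 14 * 0.7 * 1.397 = 13.6906 m ≈ 1369 cm

1369 cm


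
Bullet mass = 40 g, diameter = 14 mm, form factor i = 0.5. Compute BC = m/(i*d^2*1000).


BC = m/(i*d^2*1000) = 40/(0.5 * 14^2 * 1000) = 0.0004082

0.0004082


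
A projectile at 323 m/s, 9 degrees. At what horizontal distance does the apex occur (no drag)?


R = v0^2*sin(2*theta)/g = 323^2*sin(2*9°)/9.81 = 3286.38 m
apex_dist = R/2 = 3286.38/2 = 1643 m

1643 m


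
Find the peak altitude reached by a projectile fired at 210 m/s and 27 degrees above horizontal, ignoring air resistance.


H = (v0*sin(theta))^2 / (2g) = (210*sin(27°))^2 / (2*9.81) = 463.3 m

463.3 m


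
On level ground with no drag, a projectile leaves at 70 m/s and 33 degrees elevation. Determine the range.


R = v0^2 * sin(2*theta) / g = 70^2 * sin(2*33°) / 9.81 = 456.3 m

456.3 m


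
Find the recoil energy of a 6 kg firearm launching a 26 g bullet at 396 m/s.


v_r = m_p*v_p/m_gun = 0.026*396/6 = 1.716 m/s, E_r = 0.5*m_gun*v_r^2 = 0.5*6*1.716^2 = 8.834 J

8.834 J


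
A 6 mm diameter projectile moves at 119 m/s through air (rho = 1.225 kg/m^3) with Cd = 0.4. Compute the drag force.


A = pi*(d/2)^2 = pi*(6/2000)^2 = 2.82743e-05 m^2
Fd = 0.5*Cd*rho*A*v^2 = 0.5*0.4*1.225*2.82743e-05*119^2 = 0.0981 N

0.0981 N


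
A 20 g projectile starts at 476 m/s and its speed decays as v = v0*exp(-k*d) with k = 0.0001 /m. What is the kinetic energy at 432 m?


v = v0*exp(-k*d) = 476*exp(-0.0001*432) = 455.875 m/s
E = 0.5*m*v^2 = 0.5*0.02*455.875^2 = 2078 J

2078 J


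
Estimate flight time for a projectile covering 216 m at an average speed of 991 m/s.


t = d/v = 216/991 = 0.218 s

0.218 s


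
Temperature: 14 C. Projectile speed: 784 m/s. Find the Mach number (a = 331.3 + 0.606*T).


a = 331.3 + 0.606*(14) = 339.784 m/s
M = v/a = 784/339.784 = 2.307

2.307


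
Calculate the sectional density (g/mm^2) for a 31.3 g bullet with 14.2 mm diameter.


SD = m/d^2 = 31.3/14.2^2 = 0.1552 g/mm^2

0.1552 g/mm^2


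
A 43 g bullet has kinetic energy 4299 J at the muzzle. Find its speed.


v = sqrt(2*E/m) = sqrt(2*4299/0.043) = 447.2 m/s

447.2 m/s


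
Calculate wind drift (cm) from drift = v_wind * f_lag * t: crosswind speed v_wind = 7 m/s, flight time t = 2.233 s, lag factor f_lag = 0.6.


drift = v_wind * lag * t = 7 * 0.6 * 2.233 = 9.3786 m ≈ 937.9 cm

937.9 cm
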